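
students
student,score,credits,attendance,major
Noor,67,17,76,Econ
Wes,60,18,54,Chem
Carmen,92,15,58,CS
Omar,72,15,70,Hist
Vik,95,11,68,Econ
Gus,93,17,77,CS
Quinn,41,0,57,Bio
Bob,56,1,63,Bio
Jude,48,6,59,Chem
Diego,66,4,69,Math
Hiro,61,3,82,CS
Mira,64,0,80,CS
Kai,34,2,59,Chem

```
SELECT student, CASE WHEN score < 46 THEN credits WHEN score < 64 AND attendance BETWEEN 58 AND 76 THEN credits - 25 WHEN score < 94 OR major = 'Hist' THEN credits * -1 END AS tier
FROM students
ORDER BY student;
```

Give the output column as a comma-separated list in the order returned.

student=Bob: score < 64 AND attendance BETWEEN 58 AND 76 → -24
student=Carmen: score < 94 OR major = 'Hist' → -15
student=Diego: score < 94 OR major = 'Hist' → -4
student=Gus: score < 94 OR major = 'Hist' → -17
student=Hiro: score < 94 OR major = 'Hist' → -3
student=Jude: score < 64 AND attendance BETWEEN 58 AND 76 → -19
student=Kai: score < 46 → 2
student=Mira: score < 94 OR major = 'Hist' → 0
student=Noor: score < 94 OR major = 'Hist' → -17
student=Omar: score < 94 OR major = 'Hist' → -15
student=Quinn: score < 46 → 0
student=Vik: (no match → NULL) → NULL
student=Wes: score < 94 OR major = 'Hist' → -18

-24, -15, -4, -17, -3, -19, 2, 0, -17, -15, 0, NULL, -18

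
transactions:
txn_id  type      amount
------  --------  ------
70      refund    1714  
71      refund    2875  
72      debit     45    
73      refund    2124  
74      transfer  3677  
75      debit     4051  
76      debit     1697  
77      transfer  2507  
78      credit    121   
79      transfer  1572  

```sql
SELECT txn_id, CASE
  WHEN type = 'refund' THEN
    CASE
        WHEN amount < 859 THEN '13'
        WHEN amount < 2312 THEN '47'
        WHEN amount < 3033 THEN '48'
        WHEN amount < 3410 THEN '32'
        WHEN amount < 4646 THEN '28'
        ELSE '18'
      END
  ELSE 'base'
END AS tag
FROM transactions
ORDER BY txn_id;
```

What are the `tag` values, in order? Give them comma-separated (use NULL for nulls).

47, 48, base, 47, base, base, base, base, base, base

txn_id=70: type='refund' → inner[amount < 2312] → 47
txn_id=71: type='refund' → inner[amount < 3033] → 48
txn_id=72: type='debit' → outer ELSE → base
txn_id=73: type='refund' → inner[amount < 2312] → 47
txn_id=74: type='transfer' → outer ELSE → base
txn_id=75: type='debit' → outer ELSE → base
txn_id=76: type='debit' → outer ELSE → base
txn_id=77: type='transfer' → outer ELSE → base
txn_id=78: type='credit' → outer ELSE → base
txn_id=79: type='transfer' → outer ELSE → base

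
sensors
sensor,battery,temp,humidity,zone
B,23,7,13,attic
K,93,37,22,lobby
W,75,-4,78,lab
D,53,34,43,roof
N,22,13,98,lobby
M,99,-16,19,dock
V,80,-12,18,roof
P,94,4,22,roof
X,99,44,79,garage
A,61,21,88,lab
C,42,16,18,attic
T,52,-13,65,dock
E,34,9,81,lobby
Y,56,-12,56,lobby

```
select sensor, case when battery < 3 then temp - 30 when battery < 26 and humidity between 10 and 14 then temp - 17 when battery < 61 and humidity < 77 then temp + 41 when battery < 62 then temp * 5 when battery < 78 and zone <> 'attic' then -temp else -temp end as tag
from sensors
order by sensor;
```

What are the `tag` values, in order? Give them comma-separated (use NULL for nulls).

105, -10, 57, 75, 45, -37, 16, 65, -4, 28, 12, 4, -44, 29

sensor=A: battery < 62 → 105
sensor=B: battery < 26 and humidity between 10 and 14 → -10
sensor=C: battery < 61 and humidity < 77 → 57
sensor=D: battery < 61 and humidity < 77 → 75
sensor=E: battery < 62 → 45
sensor=K: ELSE → -37
sensor=M: ELSE → 16
sensor=N: battery < 62 → 65
sensor=P: ELSE → -4
sensor=T: battery < 61 and humidity < 77 → 28
sensor=V: ELSE → 12
sensor=W: battery < 78 and zone <> 'attic' → 4
sensor=X: ELSE → -44
sensor=Y: battery < 61 and humidity < 77 → 29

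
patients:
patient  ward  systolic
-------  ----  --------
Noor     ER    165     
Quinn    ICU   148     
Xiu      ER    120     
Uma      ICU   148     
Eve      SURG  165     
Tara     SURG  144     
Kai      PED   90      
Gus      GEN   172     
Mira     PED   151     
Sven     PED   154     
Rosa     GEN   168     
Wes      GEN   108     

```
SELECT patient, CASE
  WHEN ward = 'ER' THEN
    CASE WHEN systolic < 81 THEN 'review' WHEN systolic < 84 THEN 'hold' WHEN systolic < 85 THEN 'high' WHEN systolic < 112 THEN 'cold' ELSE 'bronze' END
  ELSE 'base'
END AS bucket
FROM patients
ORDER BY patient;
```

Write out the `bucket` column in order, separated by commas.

base, base, base, base, bronze, base, base, base, base, base, base, bronze

patient=Eve: ward='SURG' → outer ELSE → base
patient=Gus: ward='GEN' → outer ELSE → base
patient=Kai: ward='PED' → outer ELSE → base
patient=Mira: ward='PED' → outer ELSE → base
patient=Noor: ward='ER' → inner[ELSE] → bronze
patient=Quinn: ward='ICU' → outer ELSE → base
patient=Rosa: ward='GEN' → outer ELSE → base
patient=Sven: ward='PED' → outer ELSE → base
patient=Tara: ward='SURG' → outer ELSE → base
patient=Uma: ward='ICU' → outer ELSE → base
patient=Wes: ward='GEN' → outer ELSE → base
patient=Xiu: ward='ER' → inner[ELSE] → bronze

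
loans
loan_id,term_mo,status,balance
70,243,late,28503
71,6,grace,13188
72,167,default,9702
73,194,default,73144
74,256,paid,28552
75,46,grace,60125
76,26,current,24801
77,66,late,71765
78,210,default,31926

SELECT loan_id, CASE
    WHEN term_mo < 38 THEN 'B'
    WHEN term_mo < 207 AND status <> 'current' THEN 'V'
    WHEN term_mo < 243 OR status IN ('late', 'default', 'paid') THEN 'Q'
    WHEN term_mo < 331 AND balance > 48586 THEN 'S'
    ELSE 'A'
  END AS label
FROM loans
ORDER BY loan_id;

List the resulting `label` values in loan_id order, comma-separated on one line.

Q, B, V, V, Q, V, B, V, Q

loan_id=70: term_mo < 243 OR status IN ('late', 'default', 'paid') → Q
loan_id=71: term_mo < 38 → B
loan_id=72: term_mo < 207 AND status <> 'current' → V
loan_id=73: term_mo < 207 AND status <> 'current' → V
loan_id=74: term_mo < 243 OR status IN ('late', 'default', 'paid') → Q
loan_id=75: term_mo < 207 AND status <> 'current' → V
loan_id=76: term_mo < 38 → B
loan_id=77: term_mo < 207 AND status <> 'current' → V
loan_id=78: term_mo < 243 OR status IN ('late', 'default', 'paid') → Q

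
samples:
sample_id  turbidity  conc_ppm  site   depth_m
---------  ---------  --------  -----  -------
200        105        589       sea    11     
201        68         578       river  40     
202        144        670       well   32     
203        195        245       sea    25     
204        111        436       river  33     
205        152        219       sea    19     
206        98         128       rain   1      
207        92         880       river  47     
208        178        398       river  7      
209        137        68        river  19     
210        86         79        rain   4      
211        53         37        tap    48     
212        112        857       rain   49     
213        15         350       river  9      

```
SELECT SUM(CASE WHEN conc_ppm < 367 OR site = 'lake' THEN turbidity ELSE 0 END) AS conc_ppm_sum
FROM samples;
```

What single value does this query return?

736

sample_id=200: ✗
sample_id=201: ✗
sample_id=202: ✗
sample_id=203: ✓ → 195
sample_id=204: ✗
sample_id=205: ✓ → 152
sample_id=206: ✓ → 98
sample_id=207: ✗
sample_id=208: ✗
sample_id=209: ✓ → 137
sample_id=210: ✓ → 86
sample_id=211: ✓ → 53
sample_id=212: ✗
sample_id=213: ✓ → 15
conc_ppm_sum = 195 + 152 + 98 + 137 + 86 + 53 + 15 = 736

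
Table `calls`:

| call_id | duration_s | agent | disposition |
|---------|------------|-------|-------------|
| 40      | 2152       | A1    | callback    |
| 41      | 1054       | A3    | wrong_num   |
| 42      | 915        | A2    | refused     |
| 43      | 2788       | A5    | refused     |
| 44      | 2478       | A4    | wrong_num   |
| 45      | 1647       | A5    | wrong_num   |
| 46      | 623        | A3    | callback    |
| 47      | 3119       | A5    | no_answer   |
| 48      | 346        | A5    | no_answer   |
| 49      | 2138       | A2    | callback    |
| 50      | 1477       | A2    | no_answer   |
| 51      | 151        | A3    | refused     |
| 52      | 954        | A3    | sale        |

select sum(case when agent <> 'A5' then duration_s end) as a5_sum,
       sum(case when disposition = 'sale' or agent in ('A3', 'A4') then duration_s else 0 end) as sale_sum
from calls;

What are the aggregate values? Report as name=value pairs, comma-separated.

[a5_sum: agent <> 'A5']
call_id=40: ✓ → 2152
call_id=41: ✓ → 1054
call_id=42: ✓ → 915
call_id=43: ✗
call_id=44: ✓ → 2478
call_id=45: ✗
call_id=46: ✓ → 623
call_id=47: ✗
call_id=48: ✗
call_id=49: ✓ → 2138
call_id=50: ✓ → 1477
call_id=51: ✓ → 151
call_id=52: ✓ → 954
a5_sum = 2152 + 1054 + 915 + 2478 + 623 + 2138 + 1477 + 151 + 954 = 11942
—
[sale_sum: disposition = 'sale' or agent in ('A3', 'A4')]
call_id=40: ✗
call_id=41: ✓ → 1054
call_id=42: ✗
call_id=43: ✗
call_id=44: ✓ → 2478
call_id=45: ✗
call_id=46: ✓ → 623
call_id=47: ✗
call_id=48: ✗
call_id=49: ✗
call_id=50: ✗
call_id=51: ✓ → 151
call_id=52: ✓ → 954
sale_sum = 1054 + 2478 + 623 + 151 + 954 = 5260

a5_sum=11942, sale_sum=5260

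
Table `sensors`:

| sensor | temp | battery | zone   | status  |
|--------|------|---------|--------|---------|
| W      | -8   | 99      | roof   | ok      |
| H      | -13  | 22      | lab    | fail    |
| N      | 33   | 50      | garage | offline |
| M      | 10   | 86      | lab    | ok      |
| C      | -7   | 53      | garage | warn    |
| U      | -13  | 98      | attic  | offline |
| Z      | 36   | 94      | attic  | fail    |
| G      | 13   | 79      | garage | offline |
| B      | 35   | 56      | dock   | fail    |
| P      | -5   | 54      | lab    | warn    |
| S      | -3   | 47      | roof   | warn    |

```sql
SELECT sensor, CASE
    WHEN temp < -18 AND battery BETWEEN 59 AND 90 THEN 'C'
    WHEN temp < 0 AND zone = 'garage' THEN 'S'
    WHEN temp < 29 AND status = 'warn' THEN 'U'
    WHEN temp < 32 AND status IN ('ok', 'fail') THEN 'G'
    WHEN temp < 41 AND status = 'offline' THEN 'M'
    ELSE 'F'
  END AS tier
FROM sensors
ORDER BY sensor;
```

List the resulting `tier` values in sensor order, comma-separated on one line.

F, S, M, G, G, M, U, U, M, G, F

sensor=B: ELSE → F
sensor=C: temp < 0 AND zone = 'garage' → S
sensor=G: temp < 41 AND status = 'offline' → M
sensor=H: temp < 32 AND status IN ('ok', 'fail') → G
sensor=M: temp < 32 AND status IN ('ok', 'fail') → G
sensor=N: temp < 41 AND status = 'offline' → M
sensor=P: temp < 29 AND status = 'warn' → U
sensor=S: temp < 29 AND status = 'warn' → U
sensor=U: temp < 41 AND status = 'offline' → M
sensor=W: temp < 32 AND status IN ('ok', 'fail') → G
sensor=Z: ELSE → F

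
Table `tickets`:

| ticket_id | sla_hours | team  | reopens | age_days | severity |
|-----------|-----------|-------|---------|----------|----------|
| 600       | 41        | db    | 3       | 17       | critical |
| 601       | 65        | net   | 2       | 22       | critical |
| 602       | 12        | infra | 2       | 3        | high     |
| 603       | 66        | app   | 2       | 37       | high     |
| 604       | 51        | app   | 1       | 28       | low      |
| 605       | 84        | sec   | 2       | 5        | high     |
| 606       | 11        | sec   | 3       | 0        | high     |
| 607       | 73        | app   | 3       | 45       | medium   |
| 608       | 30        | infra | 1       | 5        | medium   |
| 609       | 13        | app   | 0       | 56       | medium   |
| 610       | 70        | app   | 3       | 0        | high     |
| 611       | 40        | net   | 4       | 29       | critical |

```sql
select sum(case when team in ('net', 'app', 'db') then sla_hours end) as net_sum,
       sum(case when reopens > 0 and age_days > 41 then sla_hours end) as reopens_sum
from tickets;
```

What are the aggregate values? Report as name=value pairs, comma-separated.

net_sum=419, reopens_sum=73

[net_sum: team in ('net', 'app', 'db')]
ticket_id=600: ✓ → 41
ticket_id=601: ✓ → 65
ticket_id=602: ✗
ticket_id=603: ✓ → 66
ticket_id=604: ✓ → 51
ticket_id=605: ✗
ticket_id=606: ✗
ticket_id=607: ✓ → 73
ticket_id=608: ✗
ticket_id=609: ✓ → 13
ticket_id=610: ✓ → 70
ticket_id=611: ✓ → 40
net_sum = 41 + 65 + 66 + 51 + 73 + 13 + 70 + 40 = 419
—
[reopens_sum: reopens > 0 and age_days > 41]
ticket_id=600: ✗
ticket_id=601: ✗
ticket_id=602: ✗
ticket_id=603: ✗
ticket_id=604: ✗
ticket_id=605: ✗
ticket_id=606: ✗
ticket_id=607: ✓ → 73
ticket_id=608: ✗
ticket_id=609: ✗
ticket_id=610: ✗
ticket_id=611: ✗
reopens_sum = 73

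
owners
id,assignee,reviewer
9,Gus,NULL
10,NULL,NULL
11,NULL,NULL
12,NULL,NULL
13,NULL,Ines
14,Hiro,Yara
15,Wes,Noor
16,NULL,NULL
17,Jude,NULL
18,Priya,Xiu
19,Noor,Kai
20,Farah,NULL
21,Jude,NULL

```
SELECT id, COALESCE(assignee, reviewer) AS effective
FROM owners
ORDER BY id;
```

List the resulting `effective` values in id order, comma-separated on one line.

Gus, NULL, NULL, NULL, Ines, Hiro, Wes, NULL, Jude, Priya, Noor, Farah, Jude

id=9: assignee=Gus → Gus
id=10: assignee=NULL, reviewer=NULL (all NULL) → NULL
id=11: assignee=NULL, reviewer=NULL (all NULL) → NULL
id=12: assignee=NULL, reviewer=NULL (all NULL) → NULL
id=13: assignee=NULL, reviewer=Ines → Ines
id=14: assignee=Hiro → Hiro
id=15: assignee=Wes → Wes
id=16: assignee=NULL, reviewer=NULL (all NULL) → NULL
id=17: assignee=Jude → Jude
id=18: assignee=Priya → Priya
id=19: assignee=Noor → Noor
id=20: assignee=Farah → Farah
id=21: assignee=Jude → Jude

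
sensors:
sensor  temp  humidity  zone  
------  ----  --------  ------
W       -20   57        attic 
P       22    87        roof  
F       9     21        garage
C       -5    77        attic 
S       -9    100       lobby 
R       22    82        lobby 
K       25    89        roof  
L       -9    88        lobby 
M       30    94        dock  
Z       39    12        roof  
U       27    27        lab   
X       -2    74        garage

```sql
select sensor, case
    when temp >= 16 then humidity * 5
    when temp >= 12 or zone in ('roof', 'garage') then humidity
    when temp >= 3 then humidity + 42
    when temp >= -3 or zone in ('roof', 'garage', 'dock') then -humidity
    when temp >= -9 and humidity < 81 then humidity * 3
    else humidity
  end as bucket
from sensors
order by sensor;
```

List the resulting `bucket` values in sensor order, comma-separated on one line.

sensor=C: temp >= -9 and humidity < 81 → 231
sensor=F: temp >= 12 or zone in ('roof', 'garage') → 21
sensor=K: temp >= 16 → 445
sensor=L: ELSE → 88
sensor=M: temp >= 16 → 470
sensor=P: temp >= 16 → 435
sensor=R: temp >= 16 → 410
sensor=S: ELSE → 100
sensor=U: temp >= 16 → 135
sensor=W: ELSE → 57
sensor=X: temp >= 12 or zone in ('roof', 'garage') → 74
sensor=Z: temp >= 16 → 60

231, 21, 445, 88, 470, 435, 410, 100, 135, 57, 74, 60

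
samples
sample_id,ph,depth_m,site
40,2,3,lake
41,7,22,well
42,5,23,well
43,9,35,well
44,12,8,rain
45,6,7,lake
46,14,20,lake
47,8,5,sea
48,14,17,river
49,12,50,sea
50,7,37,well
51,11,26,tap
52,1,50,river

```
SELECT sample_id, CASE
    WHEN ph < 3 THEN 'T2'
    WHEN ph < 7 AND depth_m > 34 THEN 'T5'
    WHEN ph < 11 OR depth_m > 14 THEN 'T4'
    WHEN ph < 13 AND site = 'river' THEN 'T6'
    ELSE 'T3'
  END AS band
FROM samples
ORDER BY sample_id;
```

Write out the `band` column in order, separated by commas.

sample_id=40: ph < 3 → T2
sample_id=41: ph < 11 OR depth_m > 14 → T4
sample_id=42: ph < 11 OR depth_m > 14 → T4
sample_id=43: ph < 11 OR depth_m > 14 → T4
sample_id=44: ELSE → T3
sample_id=45: ph < 11 OR depth_m > 14 → T4
sample_id=46: ph < 11 OR depth_m > 14 → T4
sample_id=47: ph < 11 OR depth_m > 14 → T4
sample_id=48: ph < 11 OR depth_m > 14 → T4
sample_id=49: ph < 11 OR depth_m > 14 → T4
sample_id=50: ph < 11 OR depth_m > 14 → T4
sample_id=51: ph < 11 OR depth_m > 14 → T4
sample_id=52: ph < 3 → T2

T2, T4, T4, T4, T3, T4, T4, T4, T4, T4, T4, T4, T2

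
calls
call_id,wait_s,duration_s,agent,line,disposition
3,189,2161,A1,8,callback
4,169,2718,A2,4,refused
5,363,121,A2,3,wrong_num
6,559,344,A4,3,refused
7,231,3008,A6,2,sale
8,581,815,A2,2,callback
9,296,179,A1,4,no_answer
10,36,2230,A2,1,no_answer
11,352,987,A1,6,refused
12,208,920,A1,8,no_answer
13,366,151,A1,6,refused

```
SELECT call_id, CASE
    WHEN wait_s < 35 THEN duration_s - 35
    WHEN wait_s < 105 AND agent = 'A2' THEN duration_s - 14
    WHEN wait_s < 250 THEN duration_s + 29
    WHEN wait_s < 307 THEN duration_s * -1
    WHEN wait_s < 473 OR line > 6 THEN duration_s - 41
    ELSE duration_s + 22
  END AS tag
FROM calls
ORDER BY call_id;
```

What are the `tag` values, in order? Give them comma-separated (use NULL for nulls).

call_id=3: wait_s < 250 → 2190
call_id=4: wait_s < 250 → 2747
call_id=5: wait_s < 473 OR line > 6 → 80
call_id=6: ELSE → 366
call_id=7: wait_s < 250 → 3037
call_id=8: ELSE → 837
call_id=9: wait_s < 307 → -179
call_id=10: wait_s < 105 AND agent = 'A2' → 2216
call_id=11: wait_s < 473 OR line > 6 → 946
call_id=12: wait_s < 250 → 949
call_id=13: wait_s < 473 OR line > 6 → 110

2190, 2747, 80, 366, 3037, 837, -179, 2216, 946, 949, 110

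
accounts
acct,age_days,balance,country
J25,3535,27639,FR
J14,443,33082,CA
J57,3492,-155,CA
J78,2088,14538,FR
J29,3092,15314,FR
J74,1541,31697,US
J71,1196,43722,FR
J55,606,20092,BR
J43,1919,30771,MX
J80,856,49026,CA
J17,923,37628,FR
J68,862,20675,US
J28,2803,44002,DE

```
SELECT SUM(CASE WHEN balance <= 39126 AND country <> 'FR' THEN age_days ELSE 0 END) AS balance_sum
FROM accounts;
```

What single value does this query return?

8863

acct=J25: ✗
acct=J14: ✓ → 443
acct=J57: ✓ → 3492
acct=J78: ✗
acct=J29: ✗
acct=J74: ✓ → 1541
acct=J71: ✗
acct=J55: ✓ → 606
acct=J43: ✓ → 1919
acct=J80: ✗
acct=J17: ✗
acct=J68: ✓ → 862
acct=J28: ✗
balance_sum = 443 + 3492 + 1541 + 606 + 1919 + 862 = 8863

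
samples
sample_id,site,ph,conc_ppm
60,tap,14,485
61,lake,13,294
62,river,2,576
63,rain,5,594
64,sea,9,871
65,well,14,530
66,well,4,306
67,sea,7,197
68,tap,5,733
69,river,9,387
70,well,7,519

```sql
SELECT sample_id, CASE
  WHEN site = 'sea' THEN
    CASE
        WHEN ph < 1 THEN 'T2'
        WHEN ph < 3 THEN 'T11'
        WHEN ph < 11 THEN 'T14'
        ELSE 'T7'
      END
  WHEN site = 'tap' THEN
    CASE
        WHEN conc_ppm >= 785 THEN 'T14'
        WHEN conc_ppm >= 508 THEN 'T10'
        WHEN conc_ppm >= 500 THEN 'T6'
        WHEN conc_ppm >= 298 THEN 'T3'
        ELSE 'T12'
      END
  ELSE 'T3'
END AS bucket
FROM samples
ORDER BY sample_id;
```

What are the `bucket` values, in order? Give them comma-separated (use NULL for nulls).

sample_id=60: site='tap' → inner[conc_ppm >= 298] → T3
sample_id=61: site='lake' → outer ELSE → T3
sample_id=62: site='river' → outer ELSE → T3
sample_id=63: site='rain' → outer ELSE → T3
sample_id=64: site='sea' → inner[ph < 11] → T14
sample_id=65: site='well' → outer ELSE → T3
sample_id=66: site='well' → outer ELSE → T3
sample_id=67: site='sea' → inner[ph < 11] → T14
sample_id=68: site='tap' → inner[conc_ppm >= 508] → T10
sample_id=69: site='river' → outer ELSE → T3
sample_id=70: site='well' → outer ELSE → T3

T3, T3, T3, T3, T14, T3, T3, T14, T10, T3, T3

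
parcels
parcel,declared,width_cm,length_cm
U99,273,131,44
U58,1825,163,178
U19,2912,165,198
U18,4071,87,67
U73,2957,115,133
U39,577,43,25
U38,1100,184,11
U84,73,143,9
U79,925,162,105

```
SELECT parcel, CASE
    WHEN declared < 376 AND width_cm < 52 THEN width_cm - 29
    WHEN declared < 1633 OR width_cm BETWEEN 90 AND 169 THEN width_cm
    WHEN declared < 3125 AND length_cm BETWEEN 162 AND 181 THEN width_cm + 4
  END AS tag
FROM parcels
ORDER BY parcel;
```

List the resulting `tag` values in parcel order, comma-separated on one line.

NULL, 165, 184, 43, 163, 115, 162, 143, 131

parcel=U18: (no match → NULL) → NULL
parcel=U19: declared < 1633 OR width_cm BETWEEN 90 AND 169 → 165
parcel=U38: declared < 1633 OR width_cm BETWEEN 90 AND 169 → 184
parcel=U39: declared < 1633 OR width_cm BETWEEN 90 AND 169 → 43
parcel=U58: declared < 1633 OR width_cm BETWEEN 90 AND 169 → 163
parcel=U73: declared < 1633 OR width_cm BETWEEN 90 AND 169 → 115
parcel=U79: declared < 1633 OR width_cm BETWEEN 90 AND 169 → 162
parcel=U84: declared < 1633 OR width_cm BETWEEN 90 AND 169 → 143
parcel=U99: declared < 1633 OR width_cm BETWEEN 90 AND 169 → 131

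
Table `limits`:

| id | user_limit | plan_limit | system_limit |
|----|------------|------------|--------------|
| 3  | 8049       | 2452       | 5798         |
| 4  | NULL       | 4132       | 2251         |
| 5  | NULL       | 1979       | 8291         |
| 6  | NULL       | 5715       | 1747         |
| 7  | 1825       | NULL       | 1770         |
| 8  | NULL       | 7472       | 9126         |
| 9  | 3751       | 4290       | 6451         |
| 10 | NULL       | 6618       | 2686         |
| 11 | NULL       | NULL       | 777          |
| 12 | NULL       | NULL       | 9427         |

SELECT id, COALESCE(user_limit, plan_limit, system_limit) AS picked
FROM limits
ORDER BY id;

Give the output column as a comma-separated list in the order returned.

8049, 4132, 1979, 5715, 1825, 7472, 3751, 6618, 777, 9427

id=3: user_limit=8049 → 8049
id=4: user_limit=NULL, plan_limit=4132 → 4132
id=5: user_limit=NULL, plan_limit=1979 → 1979
id=6: user_limit=NULL, plan_limit=5715 → 5715
id=7: user_limit=1825 → 1825
id=8: user_limit=NULL, plan_limit=7472 → 7472
id=9: user_limit=3751 → 3751
id=10: user_limit=NULL, plan_limit=6618 → 6618
id=11: user_limit=NULL, plan_limit=NULL, system_limit=777 → 777
id=12: user_limit=NULL, plan_limit=NULL, system_limit=9427 → 9427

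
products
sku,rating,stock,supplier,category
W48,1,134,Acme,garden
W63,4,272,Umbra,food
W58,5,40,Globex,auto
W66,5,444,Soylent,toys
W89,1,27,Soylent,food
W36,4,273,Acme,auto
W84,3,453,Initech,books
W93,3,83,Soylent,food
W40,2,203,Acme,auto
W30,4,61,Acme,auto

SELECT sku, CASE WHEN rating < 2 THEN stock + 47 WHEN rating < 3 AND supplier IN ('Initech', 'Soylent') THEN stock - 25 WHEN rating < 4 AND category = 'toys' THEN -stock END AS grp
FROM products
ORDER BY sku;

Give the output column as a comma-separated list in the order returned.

NULL, NULL, NULL, 181, NULL, NULL, NULL, NULL, 74, NULL

sku=W30: (no match → NULL) → NULL
sku=W36: (no match → NULL) → NULL
sku=W40: (no match → NULL) → NULL
sku=W48: rating < 2 → 181
sku=W58: (no match → NULL) → NULL
sku=W63: (no match → NULL) → NULL
sku=W66: (no match → NULL) → NULL
sku=W84: (no match → NULL) → NULL
sku=W89: rating < 2 → 74
sku=W93: (no match → NULL) → NULL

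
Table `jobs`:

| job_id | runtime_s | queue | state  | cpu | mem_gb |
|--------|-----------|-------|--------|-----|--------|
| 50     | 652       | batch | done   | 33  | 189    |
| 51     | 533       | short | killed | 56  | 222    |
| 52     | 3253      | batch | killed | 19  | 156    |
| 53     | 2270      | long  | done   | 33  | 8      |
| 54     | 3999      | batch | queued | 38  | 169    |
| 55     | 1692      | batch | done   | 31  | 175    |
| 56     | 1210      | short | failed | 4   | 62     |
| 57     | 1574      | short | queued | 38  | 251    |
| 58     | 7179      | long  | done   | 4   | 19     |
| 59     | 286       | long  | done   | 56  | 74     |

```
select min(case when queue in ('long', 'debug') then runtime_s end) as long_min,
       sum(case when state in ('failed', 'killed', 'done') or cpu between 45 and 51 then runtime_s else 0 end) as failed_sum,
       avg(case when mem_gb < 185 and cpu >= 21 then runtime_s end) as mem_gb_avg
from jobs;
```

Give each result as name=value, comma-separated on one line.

[long_min: queue in ('long', 'debug')]
job_id=50: ✗
job_id=51: ✗
job_id=52: ✗
job_id=53: ✓ → 2270
job_id=54: ✗
job_id=55: ✗
job_id=56: ✗
job_id=57: ✗
job_id=58: ✓ → 7179
job_id=59: ✓ → 286
long_min = MIN(2270, 7179, 286) = 286
—
[failed_sum: state in ('failed', 'killed', 'done') or cpu between 45 and 51]
job_id=50: ✓ → 652
job_id=51: ✓ → 533
job_id=52: ✓ → 3253
job_id=53: ✓ → 2270
job_id=54: ✗
job_id=55: ✓ → 1692
job_id=56: ✓ → 1210
job_id=57: ✗
job_id=58: ✓ → 7179
job_id=59: ✓ → 286
failed_sum = 652 + 533 + 3253 + 2270 + 1692 + 1210 + 7179 + 286 = 17075
—
[mem_gb_avg: mem_gb < 185 and cpu >= 21]
job_id=50: ✗
job_id=51: ✗
job_id=52: ✗
job_id=53: ✓ → 2270
job_id=54: ✓ → 3999
job_id=55: ✓ → 1692
job_id=56: ✗
job_id=57: ✗
job_id=58: ✗
job_id=59: ✓ → 286
mem_gb_avg = (2270 + 3999 + 1692 + 286) / 4 = 2061.75

long_min=286, failed_sum=17075, mem_gb_avg=2061.75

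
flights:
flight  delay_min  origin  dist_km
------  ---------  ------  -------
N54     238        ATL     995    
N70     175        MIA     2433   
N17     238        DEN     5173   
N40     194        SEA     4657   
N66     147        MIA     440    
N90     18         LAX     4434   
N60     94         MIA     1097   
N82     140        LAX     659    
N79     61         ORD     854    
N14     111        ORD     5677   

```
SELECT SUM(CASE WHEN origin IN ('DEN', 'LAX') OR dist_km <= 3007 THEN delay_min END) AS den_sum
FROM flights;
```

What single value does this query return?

flight=N54: ✓ → 238
flight=N70: ✓ → 175
flight=N17: ✓ → 238
flight=N40: ✗
flight=N66: ✓ → 147
flight=N90: ✓ → 18
flight=N60: ✓ → 94
flight=N82: ✓ → 140
flight=N79: ✓ → 61
flight=N14: ✗
den_sum = 238 + 175 + 238 + 147 + 18 + 94 + 140 + 61 = 1111

1111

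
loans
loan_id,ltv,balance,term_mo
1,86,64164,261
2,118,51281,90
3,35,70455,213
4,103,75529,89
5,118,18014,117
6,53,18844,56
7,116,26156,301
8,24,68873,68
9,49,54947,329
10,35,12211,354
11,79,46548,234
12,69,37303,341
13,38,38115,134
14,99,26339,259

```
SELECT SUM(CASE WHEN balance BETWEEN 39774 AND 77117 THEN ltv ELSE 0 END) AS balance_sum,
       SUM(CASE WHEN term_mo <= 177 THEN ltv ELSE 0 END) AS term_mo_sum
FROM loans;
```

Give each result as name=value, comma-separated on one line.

[balance_sum: balance BETWEEN 39774 AND 77117]
loan_id=1: ✓ → 86
loan_id=2: ✓ → 118
loan_id=3: ✓ → 35
loan_id=4: ✓ → 103
loan_id=5: ✗
loan_id=6: ✗
loan_id=7: ✗
loan_id=8: ✓ → 24
loan_id=9: ✓ → 49
loan_id=10: ✗
loan_id=11: ✓ → 79
loan_id=12: ✗
loan_id=13: ✗
loan_id=14: ✗
balance_sum = 86 + 118 + 35 + 103 + 24 + 49 + 79 = 494
—
[term_mo_sum: term_mo <= 177]
loan_id=1: ✗
loan_id=2: ✓ → 118
loan_id=3: ✗
loan_id=4: ✓ → 103
loan_id=5: ✓ → 118
loan_id=6: ✓ → 53
loan_id=7: ✗
loan_id=8: ✓ → 24
loan_id=9: ✗
loan_id=10: ✗
loan_id=11: ✗
loan_id=12: ✗
loan_id=13: ✓ → 38
loan_id=14: ✗
term_mo_sum = 118 + 103 + 118 + 53 + 24 + 38 = 454

balance_sum=494, term_mo_sum=454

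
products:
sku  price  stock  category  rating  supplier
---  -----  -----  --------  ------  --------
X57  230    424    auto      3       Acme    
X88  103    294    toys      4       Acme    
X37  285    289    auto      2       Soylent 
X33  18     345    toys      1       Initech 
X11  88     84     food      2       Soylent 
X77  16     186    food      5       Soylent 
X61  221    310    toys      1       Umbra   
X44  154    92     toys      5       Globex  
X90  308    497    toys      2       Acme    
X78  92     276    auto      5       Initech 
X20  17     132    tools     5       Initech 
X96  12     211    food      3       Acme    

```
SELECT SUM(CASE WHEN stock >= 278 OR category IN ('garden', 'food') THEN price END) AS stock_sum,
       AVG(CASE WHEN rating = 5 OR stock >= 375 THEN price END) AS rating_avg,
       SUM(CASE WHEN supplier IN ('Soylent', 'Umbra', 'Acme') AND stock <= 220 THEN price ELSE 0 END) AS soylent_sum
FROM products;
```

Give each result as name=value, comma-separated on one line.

stock_sum=1281, rating_avg=136.1666666667, soylent_sum=116

[stock_sum: stock >= 278 OR category IN ('garden', 'food')]
sku=X57: ✓ → 230
sku=X88: ✓ → 103
sku=X37: ✓ → 285
sku=X33: ✓ → 18
sku=X11: ✓ → 88
sku=X77: ✓ → 16
sku=X61: ✓ → 221
sku=X44: ✗
sku=X90: ✓ → 308
sku=X78: ✗
sku=X20: ✗
sku=X96: ✓ → 12
stock_sum = 230 + 103 + 285 + 18 + 88 + 16 + 221 + 308 + 12 = 1281
—
[rating_avg: rating = 5 OR stock >= 375]
sku=X57: ✓ → 230
sku=X88: ✗
sku=X37: ✗
sku=X33: ✗
sku=X11: ✗
sku=X77: ✓ → 16
sku=X61: ✗
sku=X44: ✓ → 154
sku=X90: ✓ → 308
sku=X78: ✓ → 92
sku=X20: ✓ → 17
sku=X96: ✗
rating_avg = (230 + 16 + 154 + 308 + 92 + 17) / 6 = 136.1666666667
—
[soylent_sum: supplier IN ('Soylent', 'Umbra', 'Acme') AND stock <= 220]
sku=X57: ✗
sku=X88: ✗
sku=X37: ✗
sku=X33: ✗
sku=X11: ✓ → 88
sku=X77: ✓ → 16
sku=X61: ✗
sku=X44: ✗
sku=X90: ✗
sku=X78: ✗
sku=X20: ✗
sku=X96: ✓ → 12
soylent_sum = 88 + 16 + 12 = 116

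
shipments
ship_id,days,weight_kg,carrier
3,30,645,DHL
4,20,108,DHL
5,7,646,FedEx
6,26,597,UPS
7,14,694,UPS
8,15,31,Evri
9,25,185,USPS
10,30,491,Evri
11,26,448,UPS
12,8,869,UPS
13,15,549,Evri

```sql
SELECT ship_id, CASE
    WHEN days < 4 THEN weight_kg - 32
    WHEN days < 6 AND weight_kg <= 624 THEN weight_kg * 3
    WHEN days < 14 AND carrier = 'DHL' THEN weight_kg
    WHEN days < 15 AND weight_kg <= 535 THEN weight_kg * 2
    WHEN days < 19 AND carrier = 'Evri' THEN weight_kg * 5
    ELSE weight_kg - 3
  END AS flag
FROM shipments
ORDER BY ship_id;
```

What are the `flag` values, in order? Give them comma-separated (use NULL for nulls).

642, 105, 643, 594, 691, 155, 182, 488, 445, 866, 2745

ship_id=3: ELSE → 642
ship_id=4: ELSE → 105
ship_id=5: ELSE → 643
ship_id=6: ELSE → 594
ship_id=7: ELSE → 691
ship_id=8: days < 19 AND carrier = 'Evri' → 155
ship_id=9: ELSE → 182
ship_id=10: ELSE → 488
ship_id=11: ELSE → 445
ship_id=12: ELSE → 866
ship_id=13: days < 19 AND carrier = 'Evri' → 2745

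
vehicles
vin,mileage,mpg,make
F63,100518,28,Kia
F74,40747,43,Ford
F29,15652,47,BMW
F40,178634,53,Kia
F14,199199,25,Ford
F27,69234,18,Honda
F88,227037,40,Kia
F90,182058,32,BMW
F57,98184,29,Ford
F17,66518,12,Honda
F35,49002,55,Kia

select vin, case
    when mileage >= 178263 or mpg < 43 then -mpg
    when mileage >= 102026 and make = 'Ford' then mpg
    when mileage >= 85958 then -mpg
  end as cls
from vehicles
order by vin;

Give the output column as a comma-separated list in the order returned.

-25, -12, -18, NULL, NULL, -53, -29, -28, NULL, -40, -32

vin=F14: mileage >= 178263 or mpg < 43 → -25
vin=F17: mileage >= 178263 or mpg < 43 → -12
vin=F27: mileage >= 178263 or mpg < 43 → -18
vin=F29: (no match → NULL) → NULL
vin=F35: (no match → NULL) → NULL
vin=F40: mileage >= 178263 or mpg < 43 → -53
vin=F57: mileage >= 178263 or mpg < 43 → -29
vin=F63: mileage >= 178263 or mpg < 43 → -28
vin=F74: (no match → NULL) → NULL
vin=F88: mileage >= 178263 or mpg < 43 → -40
vin=F90: mileage >= 178263 or mpg < 43 → -32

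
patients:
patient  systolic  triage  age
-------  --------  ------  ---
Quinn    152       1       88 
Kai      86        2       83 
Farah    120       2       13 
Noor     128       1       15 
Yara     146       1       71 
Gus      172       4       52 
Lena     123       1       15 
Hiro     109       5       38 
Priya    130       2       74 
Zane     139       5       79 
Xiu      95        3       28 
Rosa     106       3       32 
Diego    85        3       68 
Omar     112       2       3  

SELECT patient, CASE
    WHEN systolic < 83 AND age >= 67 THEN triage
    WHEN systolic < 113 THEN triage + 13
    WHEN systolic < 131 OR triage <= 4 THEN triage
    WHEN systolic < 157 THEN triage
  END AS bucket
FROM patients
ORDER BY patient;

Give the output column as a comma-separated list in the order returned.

16, 2, 4, 18, 15, 1, 1, 15, 2, 1, 16, 16, 1, 5

patient=Diego: systolic < 113 → 16
patient=Farah: systolic < 131 OR triage <= 4 → 2
patient=Gus: systolic < 131 OR triage <= 4 → 4
patient=Hiro: systolic < 113 → 18
patient=Kai: systolic < 113 → 15
patient=Lena: systolic < 131 OR triage <= 4 → 1
patient=Noor: systolic < 131 OR triage <= 4 → 1
patient=Omar: systolic < 113 → 15
patient=Priya: systolic < 131 OR triage <= 4 → 2
patient=Quinn: systolic < 131 OR triage <= 4 → 1
patient=Rosa: systolic < 113 → 16
patient=Xiu: systolic < 113 → 16
patient=Yara: systolic < 131 OR triage <= 4 → 1
patient=Zane: systolic < 157 → 5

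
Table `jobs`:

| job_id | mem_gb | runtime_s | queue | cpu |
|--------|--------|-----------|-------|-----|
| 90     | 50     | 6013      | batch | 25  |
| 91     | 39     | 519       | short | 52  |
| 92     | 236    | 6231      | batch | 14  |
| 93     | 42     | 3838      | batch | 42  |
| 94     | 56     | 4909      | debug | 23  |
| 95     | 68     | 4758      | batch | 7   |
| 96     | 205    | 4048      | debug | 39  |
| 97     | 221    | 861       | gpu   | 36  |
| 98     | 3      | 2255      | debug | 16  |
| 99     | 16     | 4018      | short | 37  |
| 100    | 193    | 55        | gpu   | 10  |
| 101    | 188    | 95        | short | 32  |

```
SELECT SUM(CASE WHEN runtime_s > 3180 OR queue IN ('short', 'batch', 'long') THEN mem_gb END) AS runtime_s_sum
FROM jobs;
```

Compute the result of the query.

job_id=90: ✓ → 50
job_id=91: ✓ → 39
job_id=92: ✓ → 236
job_id=93: ✓ → 42
job_id=94: ✓ → 56
job_id=95: ✓ → 68
job_id=96: ✓ → 205
job_id=97: ✗
job_id=98: ✗
job_id=99: ✓ → 16
job_id=100: ✗
job_id=101: ✓ → 188
runtime_s_sum = 50 + 39 + 236 + 42 + 56 + 68 + 205 + 16 + 188 = 900

900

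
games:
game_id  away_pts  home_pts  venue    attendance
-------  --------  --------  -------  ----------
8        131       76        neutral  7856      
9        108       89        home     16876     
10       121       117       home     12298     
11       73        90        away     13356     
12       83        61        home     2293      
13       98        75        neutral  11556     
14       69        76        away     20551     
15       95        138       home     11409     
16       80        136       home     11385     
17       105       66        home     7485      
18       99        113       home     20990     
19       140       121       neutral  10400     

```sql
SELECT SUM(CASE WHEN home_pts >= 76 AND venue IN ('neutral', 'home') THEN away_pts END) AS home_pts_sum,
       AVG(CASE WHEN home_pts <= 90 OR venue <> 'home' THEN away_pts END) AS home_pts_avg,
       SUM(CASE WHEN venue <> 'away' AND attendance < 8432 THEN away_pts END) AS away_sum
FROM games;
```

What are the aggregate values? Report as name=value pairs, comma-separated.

home_pts_sum=774, home_pts_avg=100.875, away_sum=319

[home_pts_sum: home_pts >= 76 AND venue IN ('neutral', 'home')]
game_id=8: ✓ → 131
game_id=9: ✓ → 108
game_id=10: ✓ → 121
game_id=11: ✗
game_id=12: ✗
game_id=13: ✗
game_id=14: ✗
game_id=15: ✓ → 95
game_id=16: ✓ → 80
game_id=17: ✗
game_id=18: ✓ → 99
game_id=19: ✓ → 140
home_pts_sum = 131 + 108 + 121 + 95 + 80 + 99 + 140 = 774
—
[home_pts_avg: home_pts <= 90 OR venue <> 'home']
game_id=8: ✓ → 131
game_id=9: ✓ → 108
game_id=10: ✗
game_id=11: ✓ → 73
game_id=12: ✓ → 83
game_id=13: ✓ → 98
game_id=14: ✓ → 69
game_id=15: ✗
game_id=16: ✗
game_id=17: ✓ → 105
game_id=18: ✗
game_id=19: ✓ → 140
home_pts_avg = (131 + 108 + 73 + 83 + 98 + 69 + 105 + 140) / 8 = 100.875
—
[away_sum: venue <> 'away' AND attendance < 8432]
game_id=8: ✓ → 131
game_id=9: ✗
game_id=10: ✗
game_id=11: ✗
game_id=12: ✓ → 83
game_id=13: ✗
game_id=14: ✗
game_id=15: ✗
game_id=16: ✗
game_id=17: ✓ → 105
game_id=18: ✗
game_id=19: ✗
away_sum = 131 + 83 + 105 = 319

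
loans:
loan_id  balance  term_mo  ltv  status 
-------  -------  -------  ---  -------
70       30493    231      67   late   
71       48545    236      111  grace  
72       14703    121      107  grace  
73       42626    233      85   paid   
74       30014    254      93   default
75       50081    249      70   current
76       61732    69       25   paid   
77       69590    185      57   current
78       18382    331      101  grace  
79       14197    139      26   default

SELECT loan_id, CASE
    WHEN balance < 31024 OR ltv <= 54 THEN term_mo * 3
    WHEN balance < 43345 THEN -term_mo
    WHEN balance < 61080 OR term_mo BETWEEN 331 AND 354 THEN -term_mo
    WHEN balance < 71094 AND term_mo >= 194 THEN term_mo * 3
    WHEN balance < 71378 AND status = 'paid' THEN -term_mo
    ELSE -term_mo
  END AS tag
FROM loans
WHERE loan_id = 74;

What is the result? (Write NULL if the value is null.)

762

loan_id = 74: balance=30014, term_mo=254, ltv=93, status=default.
balance < 31024 OR ltv <= 54 → true → 762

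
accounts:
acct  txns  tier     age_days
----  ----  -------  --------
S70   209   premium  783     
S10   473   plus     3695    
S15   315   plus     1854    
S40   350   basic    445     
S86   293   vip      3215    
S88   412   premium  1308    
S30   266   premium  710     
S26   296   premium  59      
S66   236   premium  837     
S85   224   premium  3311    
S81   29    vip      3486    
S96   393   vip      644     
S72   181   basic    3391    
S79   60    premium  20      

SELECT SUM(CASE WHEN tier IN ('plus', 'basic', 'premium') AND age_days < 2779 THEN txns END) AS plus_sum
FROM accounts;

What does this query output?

acct=S70: ✓ → 209
acct=S10: ✗
acct=S15: ✓ → 315
acct=S40: ✓ → 350
acct=S86: ✗
acct=S88: ✓ → 412
acct=S30: ✓ → 266
acct=S26: ✓ → 296
acct=S66: ✓ → 236
acct=S85: ✗
acct=S81: ✗
acct=S96: ✗
acct=S72: ✗
acct=S79: ✓ → 60
plus_sum = 209 + 315 + 350 + 412 + 266 + 296 + 236 + 60 = 2144

2144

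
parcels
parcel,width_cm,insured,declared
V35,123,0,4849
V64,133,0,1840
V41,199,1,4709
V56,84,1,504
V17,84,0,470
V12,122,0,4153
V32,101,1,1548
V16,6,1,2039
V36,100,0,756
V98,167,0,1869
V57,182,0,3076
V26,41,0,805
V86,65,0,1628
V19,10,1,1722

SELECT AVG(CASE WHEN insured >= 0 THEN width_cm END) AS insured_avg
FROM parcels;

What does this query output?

101.2142857143

parcel=V35: ✓ → 123
parcel=V64: ✓ → 133
parcel=V41: ✓ → 199
parcel=V56: ✓ → 84
parcel=V17: ✓ → 84
parcel=V12: ✓ → 122
parcel=V32: ✓ → 101
parcel=V16: ✓ → 6
parcel=V36: ✓ → 100
parcel=V98: ✓ → 167
parcel=V57: ✓ → 182
parcel=V26: ✓ → 41
parcel=V86: ✓ → 65
parcel=V19: ✓ → 10
insured_avg = (123 + 133 + 199 + 84 + 84 + 122 + 101 + 6 + 100 + 167 + 182 + 41 + 65 + 10) / 14 = 101.2142857143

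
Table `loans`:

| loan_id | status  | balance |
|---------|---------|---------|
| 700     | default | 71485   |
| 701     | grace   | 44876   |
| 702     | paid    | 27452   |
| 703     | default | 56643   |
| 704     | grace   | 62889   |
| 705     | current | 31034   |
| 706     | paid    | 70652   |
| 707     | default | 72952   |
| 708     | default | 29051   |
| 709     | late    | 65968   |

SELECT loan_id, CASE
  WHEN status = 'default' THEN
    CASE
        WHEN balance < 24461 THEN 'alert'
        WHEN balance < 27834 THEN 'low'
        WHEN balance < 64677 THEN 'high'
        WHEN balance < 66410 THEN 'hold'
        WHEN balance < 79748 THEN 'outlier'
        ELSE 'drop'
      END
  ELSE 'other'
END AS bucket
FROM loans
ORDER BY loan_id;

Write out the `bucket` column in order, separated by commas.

outlier, other, other, high, other, other, other, outlier, high, other

loan_id=700: status='default' → inner[balance < 79748] → outlier
loan_id=701: status='grace' → outer ELSE → other
loan_id=702: status='paid' → outer ELSE → other
loan_id=703: status='default' → inner[balance < 64677] → high
loan_id=704: status='grace' → outer ELSE → other
loan_id=705: status='current' → outer ELSE → other
loan_id=706: status='paid' → outer ELSE → other
loan_id=707: status='default' → inner[balance < 79748] → outlier
loan_id=708: status='default' → inner[balance < 64677] → high
loan_id=709: status='late' → outer ELSE → other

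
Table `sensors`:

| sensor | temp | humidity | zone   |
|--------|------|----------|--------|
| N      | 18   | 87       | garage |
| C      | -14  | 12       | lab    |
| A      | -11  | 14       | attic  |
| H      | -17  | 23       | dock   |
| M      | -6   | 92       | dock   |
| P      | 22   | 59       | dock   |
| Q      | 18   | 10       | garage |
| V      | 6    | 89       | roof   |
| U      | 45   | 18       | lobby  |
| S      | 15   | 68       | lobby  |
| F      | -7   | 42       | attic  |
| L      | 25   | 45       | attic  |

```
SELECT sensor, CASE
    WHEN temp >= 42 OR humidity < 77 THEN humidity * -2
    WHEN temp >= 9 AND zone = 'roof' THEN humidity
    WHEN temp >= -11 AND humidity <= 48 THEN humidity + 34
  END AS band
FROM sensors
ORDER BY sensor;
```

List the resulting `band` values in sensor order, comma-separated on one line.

-28, -24, -84, -46, -90, NULL, NULL, -118, -20, -136, -36, NULL

sensor=A: temp >= 42 OR humidity < 77 → -28
sensor=C: temp >= 42 OR humidity < 77 → -24
sensor=F: temp >= 42 OR humidity < 77 → -84
sensor=H: temp >= 42 OR humidity < 77 → -46
sensor=L: temp >= 42 OR humidity < 77 → -90
sensor=M: (no match → NULL) → NULL
sensor=N: (no match → NULL) → NULL
sensor=P: temp >= 42 OR humidity < 77 → -118
sensor=Q: temp >= 42 OR humidity < 77 → -20
sensor=S: temp >= 42 OR humidity < 77 → -136
sensor=U: temp >= 42 OR humidity < 77 → -36
sensor=V: (no match → NULL) → NULL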